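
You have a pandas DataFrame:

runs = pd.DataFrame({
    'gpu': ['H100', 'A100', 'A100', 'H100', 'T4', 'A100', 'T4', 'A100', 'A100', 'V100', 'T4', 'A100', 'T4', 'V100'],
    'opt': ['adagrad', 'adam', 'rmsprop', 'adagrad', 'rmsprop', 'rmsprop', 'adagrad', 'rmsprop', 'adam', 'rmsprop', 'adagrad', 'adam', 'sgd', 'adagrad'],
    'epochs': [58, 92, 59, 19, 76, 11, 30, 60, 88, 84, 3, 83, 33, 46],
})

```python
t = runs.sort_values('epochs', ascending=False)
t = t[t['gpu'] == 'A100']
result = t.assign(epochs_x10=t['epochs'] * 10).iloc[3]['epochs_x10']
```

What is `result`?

600

sort by epochs descending:
     gpu      opt  epochs
1   A100     adam      92
8   A100     adam      88
9   V100  rmsprop      84
11  A100     adam      83
4     T4  rmsprop      76
7   A100  rmsprop      60
2   A100  rmsprop      59
0   H100  adagrad      58
13  V100  adagrad      46
12    T4      sgd      33
6     T4  adagrad      30
3   H100  adagrad      19
5   A100  rmsprop      11
10    T4  adagrad       3
filter rows where gpu == 'A100':
     gpu      opt  epochs
1   A100     adam      92
8   A100     adam      88
11  A100     adam      83
7   A100  rmsprop      60
2   A100  rmsprop      59
5   A100  rmsprop      11
add column epochs_x10 = t['epochs'] * 10:
     gpu      opt  epochs  epochs_x10
1   A100     adam      92         920
8   A100     adam      88         880
11  A100     adam      83         830
7   A100  rmsprop      60         600
2   A100  rmsprop      59         590
5   A100  rmsprop      11         110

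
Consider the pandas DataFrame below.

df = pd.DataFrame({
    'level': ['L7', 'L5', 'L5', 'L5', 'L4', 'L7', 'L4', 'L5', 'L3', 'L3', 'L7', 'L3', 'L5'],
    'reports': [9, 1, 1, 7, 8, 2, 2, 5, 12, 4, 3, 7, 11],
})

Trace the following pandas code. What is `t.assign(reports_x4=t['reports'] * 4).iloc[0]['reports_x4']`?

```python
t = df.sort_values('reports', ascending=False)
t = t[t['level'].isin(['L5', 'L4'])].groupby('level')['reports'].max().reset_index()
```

32

sort by reports descending:
   level  reports
8     L3       12
12    L5       11
0     L7        9
4     L4        8
3     L5        7
11    L3        7
7     L5        5
9     L3        4
10    L7        3
5     L7        2
6     L4        2
1     L5        1
2     L5        1
filter rows where level in ['L5', 'L4']:
   level  reports
12    L5       11
4     L4        8
3     L5        7
7     L5        5
6     L4        2
1     L5        1
2     L5        1
group by level, max of reports:
level
L4     8
L5    11
Name: reports, dtype: int64
reset_index():
  level  reports
0    L4        8
1    L5       11
add column reports_x4 = t['reports'] * 4:
  level  reports  reports_x4
0    L4        8          32
1    L5       11          44
Hence 32.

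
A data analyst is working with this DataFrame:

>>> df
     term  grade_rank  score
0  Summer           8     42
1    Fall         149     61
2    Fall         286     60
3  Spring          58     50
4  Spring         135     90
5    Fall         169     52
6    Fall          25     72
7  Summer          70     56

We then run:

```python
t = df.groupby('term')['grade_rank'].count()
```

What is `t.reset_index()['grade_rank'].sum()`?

group by term, count of grade_rank:
term
Fall      4
Spring    2
Summer    2
Name: grade_rank, dtype: int64
reset_index():
     term  grade_rank
0    Fall           4
1  Spring           2
2  Summer           2
The sum of column 'grade_rank' is 8.

8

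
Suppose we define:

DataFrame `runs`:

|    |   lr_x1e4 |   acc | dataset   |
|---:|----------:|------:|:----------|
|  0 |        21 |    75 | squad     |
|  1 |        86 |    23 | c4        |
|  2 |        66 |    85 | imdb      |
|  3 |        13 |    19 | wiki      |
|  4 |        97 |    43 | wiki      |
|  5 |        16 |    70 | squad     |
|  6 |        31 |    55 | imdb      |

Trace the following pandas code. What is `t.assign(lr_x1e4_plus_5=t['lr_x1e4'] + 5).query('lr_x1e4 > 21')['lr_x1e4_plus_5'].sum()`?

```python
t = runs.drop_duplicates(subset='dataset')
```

drop duplicate dataset (keep=first):
   lr_x1e4  acc dataset
0       21   75   squad
1       86   23      c4
2       66   85    imdb
3       13   19    wiki
add column lr_x1e4_plus_5 = t['lr_x1e4'] + 5:
   lr_x1e4  acc dataset  lr_x1e4_plus_5
0       21   75   squad              26
1       86   23      c4              91
2       66   85    imdb              71
3       13   19    wiki              18
filter rows where lr_x1e4 > 21:
   lr_x1e4  acc dataset  lr_x1e4_plus_5
1       86   23      c4              91
2       66   85    imdb              71

162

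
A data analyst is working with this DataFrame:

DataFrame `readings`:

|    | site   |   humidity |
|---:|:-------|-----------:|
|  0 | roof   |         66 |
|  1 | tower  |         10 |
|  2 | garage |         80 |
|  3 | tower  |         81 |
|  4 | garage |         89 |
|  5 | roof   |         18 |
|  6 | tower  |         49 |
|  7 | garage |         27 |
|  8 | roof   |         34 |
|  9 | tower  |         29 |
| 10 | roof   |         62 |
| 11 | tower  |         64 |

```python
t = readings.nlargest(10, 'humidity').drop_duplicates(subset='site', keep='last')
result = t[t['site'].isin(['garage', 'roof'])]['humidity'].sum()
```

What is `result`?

take 10 rows with largest humidity:
      site  humidity
4   garage        89
3    tower        81
2   garage        80
0     roof        66
11   tower        64
10    roof        62
6    tower        49
8     roof        34
9    tower        29
7   garage        27
drop duplicate site (keep=last):
     site  humidity
8    roof        34
9   tower        29
7  garage        27
filter rows where site in ['garage', 'roof']:
     site  humidity
8    roof        34
7  garage        27
Taking the sum of column 'humidity' gives 61.

61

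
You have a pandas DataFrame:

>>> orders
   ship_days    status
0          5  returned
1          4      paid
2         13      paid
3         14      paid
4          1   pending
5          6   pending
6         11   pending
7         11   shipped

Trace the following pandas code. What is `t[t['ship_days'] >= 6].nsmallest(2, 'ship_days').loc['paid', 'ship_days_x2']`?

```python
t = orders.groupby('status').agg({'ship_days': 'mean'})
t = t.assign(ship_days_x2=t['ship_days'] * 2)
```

group by status, mean of ship_days:
          ship_days
status             
paid      10.333333
pending    6.000000
returned   5.000000
shipped   11.000000
add column ship_days_x2 = t['ship_days'] * 2:
          ship_days  ship_days_x2
status                           
paid      10.333333     20.666667
pending    6.000000     12.000000
returned   5.000000     10.000000
shipped   11.000000     22.000000
filter rows where ship_days >= 6:
         ship_days  ship_days_x2
status                          
paid     10.333333     20.666667
pending   6.000000     12.000000
shipped  11.000000     22.000000
take 2 rows with smallest ship_days:
         ship_days  ship_days_x2
status                          
pending   6.000000     12.000000
paid     10.333333     20.666667

20.6666666667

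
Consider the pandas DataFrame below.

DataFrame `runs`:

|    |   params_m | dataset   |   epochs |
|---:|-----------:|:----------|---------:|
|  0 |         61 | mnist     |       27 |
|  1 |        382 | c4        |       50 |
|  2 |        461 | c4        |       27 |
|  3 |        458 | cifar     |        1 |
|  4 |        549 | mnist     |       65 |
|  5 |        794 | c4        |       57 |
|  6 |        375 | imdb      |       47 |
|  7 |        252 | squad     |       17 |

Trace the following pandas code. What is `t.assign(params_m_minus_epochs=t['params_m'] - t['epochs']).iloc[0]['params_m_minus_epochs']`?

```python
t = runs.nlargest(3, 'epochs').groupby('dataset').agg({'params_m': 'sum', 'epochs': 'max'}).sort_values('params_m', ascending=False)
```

1119

take 3 rows with largest epochs:
   params_m dataset  epochs
4       549   mnist      65
5       794      c4      57
1       382      c4      50
group by dataset: sum(params_m), max(epochs):
         params_m  epochs
dataset                  
c4           1176      57
mnist         549      65
sort by params_m descending:
         params_m  epochs
dataset                  
c4           1176      57
mnist         549      65
add column params_m_minus_epochs = t['params_m'] - t['epochs']:
         params_m  epochs  params_m_minus_epochs
dataset                                         
c4           1176      57                   1119
mnist         549      65                    484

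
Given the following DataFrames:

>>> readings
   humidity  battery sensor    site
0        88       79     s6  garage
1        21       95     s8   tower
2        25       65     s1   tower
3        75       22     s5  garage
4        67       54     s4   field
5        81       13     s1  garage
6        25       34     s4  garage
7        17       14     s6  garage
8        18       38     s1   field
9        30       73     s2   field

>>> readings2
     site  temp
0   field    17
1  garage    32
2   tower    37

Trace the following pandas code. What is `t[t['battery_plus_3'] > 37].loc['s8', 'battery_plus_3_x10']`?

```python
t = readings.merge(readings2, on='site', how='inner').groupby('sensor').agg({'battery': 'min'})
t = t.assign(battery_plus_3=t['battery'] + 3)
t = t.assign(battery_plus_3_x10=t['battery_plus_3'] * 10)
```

merge on 'site' (how='inner') → 10 rows:
   humidity  battery sensor    site  temp
0        88       79     s6  garage    32
1        21       95     s8   tower    37
2        25       65     s1   tower    37
3        75       22     s5  garage    32
4        67       54     s4   field    17
5        81       13     s1  garage    32
6        25       34     s4  garage    32
7        17       14     s6  garage    32
8        18       38     s1   field    17
9        30       73     s2   field    17
group by sensor, min of battery:
        battery
sensor         
s1           13
s2           73
s4           34
s5           22
s6           14
s8           95
add column battery_plus_3 = t['battery'] + 3:
        battery  battery_plus_3
sensor                         
s1           13              16
s2           73              76
s4           34              37
s5           22              25
s6           14              17
s8           95              98
add column battery_plus_3_x10 = t['battery_plus_3'] * 10:
        battery  battery_plus_3  battery_plus_3_x10
sensor                                             
s1           13              16                 160
s2           73              76                 760
s4           34              37                 370
s5           22              25                 250
s6           14              17                 170
s8           95              98                 980
filter rows where battery_plus_3 > 37:
        battery  battery_plus_3  battery_plus_3_x10
sensor                                             
s2           73              76                 760
s8           95              98                 980
Reading off the value at row 's8', column 'battery_plus_3_x10', we get 980.

980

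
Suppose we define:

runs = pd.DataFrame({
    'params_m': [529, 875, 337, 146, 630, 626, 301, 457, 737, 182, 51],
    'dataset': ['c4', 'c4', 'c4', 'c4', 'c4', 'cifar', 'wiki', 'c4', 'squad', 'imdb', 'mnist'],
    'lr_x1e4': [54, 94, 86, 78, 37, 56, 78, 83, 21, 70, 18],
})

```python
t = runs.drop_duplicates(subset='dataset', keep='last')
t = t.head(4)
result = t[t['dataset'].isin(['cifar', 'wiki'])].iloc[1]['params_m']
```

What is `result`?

drop duplicate dataset (keep=last):
    params_m dataset  lr_x1e4
5        626   cifar       56
6        301    wiki       78
7        457      c4       83
8        737   squad       21
9        182    imdb       70
10        51   mnist       18
take first 4 rows:
   params_m dataset  lr_x1e4
5       626   cifar       56
6       301    wiki       78
7       457      c4       83
8       737   squad       21
filter rows where dataset in ['cifar', 'wiki']:
   params_m dataset  lr_x1e4
5       626   cifar       56
6       301    wiki       78
Then the value at position 1, column 'params_m': 301

301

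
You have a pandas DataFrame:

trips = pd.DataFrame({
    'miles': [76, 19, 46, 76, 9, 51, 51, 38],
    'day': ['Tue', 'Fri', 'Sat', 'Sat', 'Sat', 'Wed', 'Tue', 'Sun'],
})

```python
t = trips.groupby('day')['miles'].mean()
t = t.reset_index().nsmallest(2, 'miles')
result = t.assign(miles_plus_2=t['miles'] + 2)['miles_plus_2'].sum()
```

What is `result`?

group by day, mean of miles:
day
Fri    19.000000
Sat    43.666667
Sun    38.000000
Tue    63.500000
Wed    51.000000
Name: miles, dtype: float64
reset_index():
   day      miles
0  Fri  19.000000
1  Sat  43.666667
2  Sun  38.000000
3  Tue  63.500000
4  Wed  51.000000
take 2 rows with smallest miles:
   day  miles
0  Fri   19.0
2  Sun   38.0
add column miles_plus_2 = t['miles'] + 2:
   day  miles  miles_plus_2
0  Fri   19.0          21.0
2  Sun   38.0          40.0
Hence 61.0.

61.0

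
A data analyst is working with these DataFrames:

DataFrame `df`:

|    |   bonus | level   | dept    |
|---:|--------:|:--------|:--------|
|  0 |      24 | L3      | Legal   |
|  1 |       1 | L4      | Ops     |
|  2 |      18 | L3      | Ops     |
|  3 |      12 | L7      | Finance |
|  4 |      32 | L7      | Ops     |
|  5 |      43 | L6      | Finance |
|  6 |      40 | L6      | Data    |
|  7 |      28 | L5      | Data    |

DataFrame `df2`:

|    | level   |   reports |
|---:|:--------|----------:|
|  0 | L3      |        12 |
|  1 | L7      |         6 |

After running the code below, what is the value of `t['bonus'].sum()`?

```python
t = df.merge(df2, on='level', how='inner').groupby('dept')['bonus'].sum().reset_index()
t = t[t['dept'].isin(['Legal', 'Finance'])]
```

36

merge on 'level' (how='inner') → 4 rows:
   bonus level     dept  reports
0     24    L3    Legal       12
1     18    L3      Ops       12
2     12    L7  Finance        6
3     32    L7      Ops        6
group by dept, sum of bonus:
dept
Finance    12
Legal      24
Ops        50
Name: bonus, dtype: int64
reset_index():
      dept  bonus
0  Finance     12
1    Legal     24
2      Ops     50
filter rows where dept in ['Legal', 'Finance']:
      dept  bonus
0  Finance     12
1    Legal     24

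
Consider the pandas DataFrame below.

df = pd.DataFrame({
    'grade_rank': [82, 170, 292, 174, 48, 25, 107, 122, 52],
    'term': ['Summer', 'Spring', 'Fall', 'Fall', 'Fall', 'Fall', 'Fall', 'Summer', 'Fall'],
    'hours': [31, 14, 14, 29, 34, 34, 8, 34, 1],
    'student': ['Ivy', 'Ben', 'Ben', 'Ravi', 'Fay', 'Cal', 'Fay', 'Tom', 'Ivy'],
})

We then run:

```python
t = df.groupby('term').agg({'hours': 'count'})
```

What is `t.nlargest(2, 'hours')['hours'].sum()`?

group by term, count of hours:
        hours
term         
Fall        6
Spring      1
Summer      2
take 2 rows with largest hours:
        hours
term         
Fall        6
Summer      2
So sum() = 8.

8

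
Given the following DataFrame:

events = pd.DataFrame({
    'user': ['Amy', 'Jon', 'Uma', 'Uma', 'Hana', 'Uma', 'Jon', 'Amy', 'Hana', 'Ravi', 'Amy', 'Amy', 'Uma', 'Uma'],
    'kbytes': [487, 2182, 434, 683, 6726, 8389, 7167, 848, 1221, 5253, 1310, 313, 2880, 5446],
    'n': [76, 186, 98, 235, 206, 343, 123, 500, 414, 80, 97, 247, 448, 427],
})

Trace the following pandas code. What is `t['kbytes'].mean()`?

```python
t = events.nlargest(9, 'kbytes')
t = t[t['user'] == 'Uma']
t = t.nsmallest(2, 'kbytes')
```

4163.0

take 9 rows with largest kbytes:
    user  kbytes    n
5    Uma    8389  343
6    Jon    7167  123
4   Hana    6726  206
13   Uma    5446  427
9   Ravi    5253   80
12   Uma    2880  448
1    Jon    2182  186
10   Amy    1310   97
8   Hana    1221  414
filter rows where user == 'Uma':
   user  kbytes    n
5   Uma    8389  343
13  Uma    5446  427
12  Uma    2880  448
take 2 rows with smallest kbytes:
   user  kbytes    n
12  Uma    2880  448
13  Uma    5446  427
Hence 4163.0.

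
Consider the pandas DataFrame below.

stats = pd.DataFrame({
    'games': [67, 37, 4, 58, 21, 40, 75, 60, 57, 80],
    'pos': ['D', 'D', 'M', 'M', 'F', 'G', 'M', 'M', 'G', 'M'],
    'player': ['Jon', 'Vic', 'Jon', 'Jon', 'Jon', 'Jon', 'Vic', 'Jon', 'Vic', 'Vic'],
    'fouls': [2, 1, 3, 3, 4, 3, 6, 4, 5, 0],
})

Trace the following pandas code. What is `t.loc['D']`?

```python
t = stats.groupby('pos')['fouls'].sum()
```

group by pos, sum of fouls:
pos
D     3
F     4
G     8
M    16
Name: fouls, dtype: int64

3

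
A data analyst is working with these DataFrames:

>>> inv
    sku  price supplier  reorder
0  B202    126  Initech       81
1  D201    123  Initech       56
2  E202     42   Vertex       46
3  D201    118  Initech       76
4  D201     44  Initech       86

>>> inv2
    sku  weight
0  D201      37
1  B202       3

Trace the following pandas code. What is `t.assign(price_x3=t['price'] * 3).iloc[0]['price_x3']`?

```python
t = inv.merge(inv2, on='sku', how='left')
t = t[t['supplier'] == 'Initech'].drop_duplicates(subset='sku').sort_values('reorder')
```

369

merge on 'sku' (how='left') → 5 rows:
    sku  price supplier  reorder  weight
0  B202    126  Initech       81     3.0
1  D201    123  Initech       56    37.0
2  E202     42   Vertex       46     NaN
3  D201    118  Initech       76    37.0
4  D201     44  Initech       86    37.0
filter rows where supplier == 'Initech':
    sku  price supplier  reorder  weight
0  B202    126  Initech       81     3.0
1  D201    123  Initech       56    37.0
3  D201    118  Initech       76    37.0
4  D201     44  Initech       86    37.0
drop duplicate sku (keep=first):
    sku  price supplier  reorder  weight
0  B202    126  Initech       81     3.0
1  D201    123  Initech       56    37.0
sort by reorder:
    sku  price supplier  reorder  weight
1  D201    123  Initech       56    37.0
0  B202    126  Initech       81     3.0
add column price_x3 = t['price'] * 3:
    sku  price supplier  reorder  weight  price_x3
1  D201    123  Initech       56    37.0       369
0  B202    126  Initech       81     3.0       378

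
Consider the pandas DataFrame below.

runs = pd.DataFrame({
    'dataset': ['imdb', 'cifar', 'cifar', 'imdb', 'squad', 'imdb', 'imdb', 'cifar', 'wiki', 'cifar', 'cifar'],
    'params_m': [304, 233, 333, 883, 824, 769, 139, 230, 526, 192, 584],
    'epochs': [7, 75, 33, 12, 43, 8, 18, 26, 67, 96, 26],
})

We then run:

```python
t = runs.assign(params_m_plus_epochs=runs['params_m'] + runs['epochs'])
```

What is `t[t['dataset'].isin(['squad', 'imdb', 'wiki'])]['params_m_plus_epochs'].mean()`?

add column params_m_plus_epochs = runs['params_m'] + runs['epochs']:
   dataset  params_m  epochs  params_m_plus_epochs
0     imdb       304       7                   311
1    cifar       233      75                   308
2    cifar       333      33                   366
3     imdb       883      12                   895
4    squad       824      43                   867
5     imdb       769       8                   777
6     imdb       139      18                   157
7    cifar       230      26                   256
8     wiki       526      67                   593
9    cifar       192      96                   288
10   cifar       584      26                   610
filter rows where dataset in ['squad', 'imdb', 'wiki']:
  dataset  params_m  epochs  params_m_plus_epochs
0    imdb       304       7                   311
3    imdb       883      12                   895
4   squad       824      43                   867
5    imdb       769       8                   777
6    imdb       139      18                   157
8    wiki       526      67                   593
mean of column 'params_m_plus_epochs' → 600.0

600.0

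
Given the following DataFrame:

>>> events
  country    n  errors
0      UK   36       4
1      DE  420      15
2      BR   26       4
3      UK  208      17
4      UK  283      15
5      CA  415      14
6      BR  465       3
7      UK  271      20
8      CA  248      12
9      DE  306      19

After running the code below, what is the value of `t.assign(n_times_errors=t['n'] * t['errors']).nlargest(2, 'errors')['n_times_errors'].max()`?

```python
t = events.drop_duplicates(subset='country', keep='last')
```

5814

drop duplicate country (keep=last):
  country    n  errors
6      BR  465       3
7      UK  271      20
8      CA  248      12
9      DE  306      19
add column n_times_errors = t['n'] * t['errors']:
  country    n  errors  n_times_errors
6      BR  465       3            1395
7      UK  271      20            5420
8      CA  248      12            2976
9      DE  306      19            5814
take 2 rows with largest errors:
  country    n  errors  n_times_errors
7      UK  271      20            5420
9      DE  306      19            5814
Reading off the max of column 'n_times_errors', we get 5814.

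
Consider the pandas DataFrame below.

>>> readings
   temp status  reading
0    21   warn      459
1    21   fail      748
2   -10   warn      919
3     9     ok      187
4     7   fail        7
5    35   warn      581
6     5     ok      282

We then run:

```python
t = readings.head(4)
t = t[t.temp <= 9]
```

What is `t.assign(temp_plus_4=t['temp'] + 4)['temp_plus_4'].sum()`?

7

take first 4 rows:
   temp status  reading
0    21   warn      459
1    21   fail      748
2   -10   warn      919
3     9     ok      187
filter rows where temp <= 9:
   temp status  reading
2   -10   warn      919
3     9     ok      187
add column temp_plus_4 = t['temp'] + 4:
   temp status  reading  temp_plus_4
2   -10   warn      919           -6
3     9     ok      187           13
Taking the sum of column 'temp_plus_4' gives 7.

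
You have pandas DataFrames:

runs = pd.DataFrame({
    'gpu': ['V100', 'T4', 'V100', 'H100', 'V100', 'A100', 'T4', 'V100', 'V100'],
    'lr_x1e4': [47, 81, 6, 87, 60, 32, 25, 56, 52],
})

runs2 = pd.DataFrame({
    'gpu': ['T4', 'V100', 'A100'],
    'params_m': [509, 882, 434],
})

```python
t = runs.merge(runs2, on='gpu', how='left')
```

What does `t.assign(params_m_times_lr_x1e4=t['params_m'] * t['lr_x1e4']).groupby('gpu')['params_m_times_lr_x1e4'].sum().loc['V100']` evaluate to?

194922.0

merge on 'gpu' (how='left') → 9 rows:
    gpu  lr_x1e4  params_m
0  V100       47     882.0
1    T4       81     509.0
2  V100        6     882.0
3  H100       87       NaN
4  V100       60     882.0
5  A100       32     434.0
6    T4       25     509.0
7  V100       56     882.0
8  V100       52     882.0
add column params_m_times_lr_x1e4 = t['params_m'] * t['lr_x1e4']:
    gpu  lr_x1e4  params_m  params_m_times_lr_x1e4
0  V100       47     882.0                 41454.0
1    T4       81     509.0                 41229.0
2  V100        6     882.0                  5292.0
3  H100       87       NaN                     NaN
4  V100       60     882.0                 52920.0
5  A100       32     434.0                 13888.0
6    T4       25     509.0                 12725.0
7  V100       56     882.0                 49392.0
8  V100       52     882.0                 45864.0
group by gpu, sum of params_m_times_lr_x1e4:
gpu
A100     13888.0
H100         0.0
T4       53954.0
V100    194922.0
Name: params_m_times_lr_x1e4, dtype: float64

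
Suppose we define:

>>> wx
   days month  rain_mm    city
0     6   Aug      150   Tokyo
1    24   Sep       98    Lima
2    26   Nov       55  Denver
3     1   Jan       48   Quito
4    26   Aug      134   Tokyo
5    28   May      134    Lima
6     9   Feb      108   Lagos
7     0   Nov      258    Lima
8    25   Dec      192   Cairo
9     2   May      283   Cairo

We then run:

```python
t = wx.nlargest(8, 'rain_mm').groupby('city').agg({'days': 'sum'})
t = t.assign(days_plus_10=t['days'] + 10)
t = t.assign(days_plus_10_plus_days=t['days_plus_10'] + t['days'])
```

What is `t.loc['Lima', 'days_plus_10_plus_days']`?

take 8 rows with largest rain_mm:
   days month  rain_mm   city
9     2   May      283  Cairo
7     0   Nov      258   Lima
8    25   Dec      192  Cairo
0     6   Aug      150  Tokyo
4    26   Aug      134  Tokyo
5    28   May      134   Lima
6     9   Feb      108  Lagos
1    24   Sep       98   Lima
group by city, sum of days:
       days
city       
Cairo    27
Lagos     9
Lima     52
Tokyo    32
add column days_plus_10 = t['days'] + 10:
       days  days_plus_10
city                     
Cairo    27            37
Lagos     9            19
Lima     52            62
Tokyo    32            42
add column days_plus_10_plus_days = t['days_plus_10'] + t['days']:
       days  days_plus_10  days_plus_10_plus_days
city                                             
Cairo    27            37                      64
Lagos     9            19                      28
Lima     52            62                     114
Tokyo    32            42                      74
value at row 'Lima', column 'days_plus_10_plus_days' → 114

114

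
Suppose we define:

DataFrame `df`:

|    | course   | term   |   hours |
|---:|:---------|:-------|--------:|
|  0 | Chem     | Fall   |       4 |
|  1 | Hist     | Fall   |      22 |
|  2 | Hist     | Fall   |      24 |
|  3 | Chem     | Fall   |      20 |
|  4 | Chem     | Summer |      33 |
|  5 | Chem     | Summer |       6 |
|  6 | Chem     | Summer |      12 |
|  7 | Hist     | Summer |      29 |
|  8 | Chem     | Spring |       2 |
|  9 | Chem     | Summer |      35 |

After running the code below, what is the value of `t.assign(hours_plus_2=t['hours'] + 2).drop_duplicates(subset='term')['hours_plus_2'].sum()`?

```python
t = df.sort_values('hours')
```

sort by hours:
  course    term  hours
8   Chem  Spring      2
0   Chem    Fall      4
5   Chem  Summer      6
6   Chem  Summer     12
3   Chem    Fall     20
1   Hist    Fall     22
2   Hist    Fall     24
7   Hist  Summer     29
4   Chem  Summer     33
9   Chem  Summer     35
add column hours_plus_2 = t['hours'] + 2:
  course    term  hours  hours_plus_2
8   Chem  Spring      2             4
0   Chem    Fall      4             6
5   Chem  Summer      6             8
6   Chem  Summer     12            14
3   Chem    Fall     20            22
1   Hist    Fall     22            24
2   Hist    Fall     24            26
7   Hist  Summer     29            31
4   Chem  Summer     33            35
9   Chem  Summer     35            37
drop duplicate term (keep=first):
  course    term  hours  hours_plus_2
8   Chem  Spring      2             4
0   Chem    Fall      4             6
5   Chem  Summer      6             8
The sum of column 'hours_plus_2' is 18.

18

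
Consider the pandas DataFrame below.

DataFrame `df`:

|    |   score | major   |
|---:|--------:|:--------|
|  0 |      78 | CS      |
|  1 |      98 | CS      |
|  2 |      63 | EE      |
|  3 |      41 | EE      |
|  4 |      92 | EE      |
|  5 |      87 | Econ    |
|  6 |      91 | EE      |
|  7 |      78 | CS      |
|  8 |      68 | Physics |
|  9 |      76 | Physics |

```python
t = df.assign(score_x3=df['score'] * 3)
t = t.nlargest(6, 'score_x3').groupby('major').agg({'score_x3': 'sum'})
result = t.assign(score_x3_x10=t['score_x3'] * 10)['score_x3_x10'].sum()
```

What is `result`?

add column score_x3 = df['score'] * 3:
   score    major  score_x3
0     78       CS       234
1     98       CS       294
2     63       EE       189
3     41       EE       123
4     92       EE       276
5     87     Econ       261
6     91       EE       273
7     78       CS       234
8     68  Physics       204
9     76  Physics       228
take 6 rows with largest score_x3:
   score major  score_x3
1     98    CS       294
4     92    EE       276
6     91    EE       273
5     87  Econ       261
0     78    CS       234
7     78    CS       234
group by major, sum of score_x3:
       score_x3
major          
CS          762
EE          549
Econ        261
add column score_x3_x10 = t['score_x3'] * 10:
       score_x3  score_x3_x10
major                        
CS          762          7620
EE          549          5490
Econ        261          2610

15720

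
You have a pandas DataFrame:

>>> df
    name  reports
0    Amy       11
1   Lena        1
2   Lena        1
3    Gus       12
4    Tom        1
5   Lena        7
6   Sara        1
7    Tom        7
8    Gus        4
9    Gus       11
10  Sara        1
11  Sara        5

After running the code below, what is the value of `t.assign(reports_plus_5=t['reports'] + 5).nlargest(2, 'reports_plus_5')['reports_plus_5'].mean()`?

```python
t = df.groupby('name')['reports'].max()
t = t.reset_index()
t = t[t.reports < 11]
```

12.0

group by name, max of reports:
name
Amy     11
Gus     12
Lena     7
Sara     5
Tom      7
Name: reports, dtype: int64
reset_index():
   name  reports
0   Amy       11
1   Gus       12
2  Lena        7
3  Sara        5
4   Tom        7
filter rows where reports < 11:
   name  reports
2  Lena        7
3  Sara        5
4   Tom        7
add column reports_plus_5 = t['reports'] + 5:
   name  reports  reports_plus_5
2  Lena        7              12
3  Sara        5              10
4   Tom        7              12
take 2 rows with largest reports_plus_5:
   name  reports  reports_plus_5
2  Lena        7              12
4   Tom        7              12
mean of column 'reports_plus_5' → 12.0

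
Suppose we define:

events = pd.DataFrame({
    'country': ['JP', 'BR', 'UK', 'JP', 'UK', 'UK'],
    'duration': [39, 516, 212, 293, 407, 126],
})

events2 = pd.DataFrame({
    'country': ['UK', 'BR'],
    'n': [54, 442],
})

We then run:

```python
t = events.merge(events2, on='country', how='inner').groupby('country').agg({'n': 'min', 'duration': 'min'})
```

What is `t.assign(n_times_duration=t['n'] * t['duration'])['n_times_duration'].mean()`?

merge on 'country' (how='inner') → 4 rows:
  country  duration    n
0      BR       516  442
1      UK       212   54
2      UK       407   54
3      UK       126   54
group by country: min(n), min(duration):
           n  duration
country               
BR       442       516
UK        54       126
add column n_times_duration = t['n'] * t['duration']:
           n  duration  n_times_duration
country                                 
BR       442       516            228072
UK        54       126              6804
So mean() = 117438.0.

117438.0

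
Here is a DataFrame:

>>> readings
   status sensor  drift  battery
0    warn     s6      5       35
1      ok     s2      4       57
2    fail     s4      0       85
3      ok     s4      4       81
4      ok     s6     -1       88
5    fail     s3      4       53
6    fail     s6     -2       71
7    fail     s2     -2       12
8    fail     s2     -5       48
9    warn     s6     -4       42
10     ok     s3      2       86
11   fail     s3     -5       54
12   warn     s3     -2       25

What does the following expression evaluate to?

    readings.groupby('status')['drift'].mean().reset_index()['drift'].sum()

0.25

group by status, mean of drift:
status
fail   -1.666667
ok      2.250000
warn   -0.333333
Name: drift, dtype: float64
reset_index():
  status     drift
0   fail -1.666667
1     ok  2.250000
2   warn -0.333333
So sum() = 0.25.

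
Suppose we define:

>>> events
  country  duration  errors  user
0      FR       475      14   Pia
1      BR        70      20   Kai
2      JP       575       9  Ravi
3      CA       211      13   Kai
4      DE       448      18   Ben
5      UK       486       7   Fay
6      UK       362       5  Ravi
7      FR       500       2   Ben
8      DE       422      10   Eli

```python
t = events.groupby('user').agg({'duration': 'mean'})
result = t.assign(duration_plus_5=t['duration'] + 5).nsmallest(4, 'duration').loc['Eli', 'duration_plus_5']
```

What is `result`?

427.0

group by user, mean of duration:
      duration
user          
Ben      474.0
Eli      422.0
Fay      486.0
Kai      140.5
Pia      475.0
Ravi     468.5
add column duration_plus_5 = t['duration'] + 5:
      duration  duration_plus_5
user                           
Ben      474.0            479.0
Eli      422.0            427.0
Fay      486.0            491.0
Kai      140.5            145.5
Pia      475.0            480.0
Ravi     468.5            473.5
take 4 rows with smallest duration:
      duration  duration_plus_5
user                           
Kai      140.5            145.5
Eli      422.0            427.0
Ravi     468.5            473.5
Ben      474.0            479.0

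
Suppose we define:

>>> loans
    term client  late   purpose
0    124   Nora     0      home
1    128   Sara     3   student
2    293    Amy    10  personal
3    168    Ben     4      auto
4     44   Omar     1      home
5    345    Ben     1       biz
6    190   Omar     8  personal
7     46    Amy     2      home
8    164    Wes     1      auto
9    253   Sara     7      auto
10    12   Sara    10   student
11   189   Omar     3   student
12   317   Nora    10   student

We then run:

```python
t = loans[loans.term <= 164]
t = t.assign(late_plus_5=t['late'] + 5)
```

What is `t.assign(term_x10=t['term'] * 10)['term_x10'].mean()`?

filter rows where term <= 164:
    term client  late  purpose
0    124   Nora     0     home
1    128   Sara     3  student
4     44   Omar     1     home
7     46    Amy     2     home
8    164    Wes     1     auto
10    12   Sara    10  student
add column late_plus_5 = t['late'] + 5:
    term client  late  purpose  late_plus_5
0    124   Nora     0     home            5
1    128   Sara     3  student            8
4     44   Omar     1     home            6
7     46    Amy     2     home            7
8    164    Wes     1     auto            6
10    12   Sara    10  student           15
add column term_x10 = t['term'] * 10:
    term client  late  purpose  late_plus_5  term_x10
0    124   Nora     0     home            5      1240
1    128   Sara     3  student            8      1280
4     44   Omar     1     home            6       440
7     46    Amy     2     home            7       460
8    164    Wes     1     auto            6      1640
10    12   Sara    10  student           15       120
Reading off the mean of column 'term_x10', we get 863.333333333.

863.333333333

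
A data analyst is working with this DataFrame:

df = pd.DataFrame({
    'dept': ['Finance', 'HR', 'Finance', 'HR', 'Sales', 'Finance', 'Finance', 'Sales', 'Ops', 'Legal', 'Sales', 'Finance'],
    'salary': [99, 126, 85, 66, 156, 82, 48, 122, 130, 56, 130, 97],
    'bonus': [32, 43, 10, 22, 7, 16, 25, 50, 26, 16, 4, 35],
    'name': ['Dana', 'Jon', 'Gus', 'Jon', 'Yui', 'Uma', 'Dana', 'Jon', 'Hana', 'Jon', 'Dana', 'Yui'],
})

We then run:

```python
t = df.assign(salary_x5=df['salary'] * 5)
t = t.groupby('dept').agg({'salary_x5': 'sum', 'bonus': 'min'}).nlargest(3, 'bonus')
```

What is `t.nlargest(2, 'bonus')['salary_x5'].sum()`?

add column salary_x5 = df['salary'] * 5:
       dept  salary  bonus  name  salary_x5
0   Finance      99     32  Dana        495
1        HR     126     43   Jon        630
2   Finance      85     10   Gus        425
3        HR      66     22   Jon        330
4     Sales     156      7   Yui        780
5   Finance      82     16   Uma        410
6   Finance      48     25  Dana        240
7     Sales     122     50   Jon        610
8       Ops     130     26  Hana        650
9     Legal      56     16   Jon        280
10    Sales     130      4  Dana        650
11  Finance      97     35   Yui        485
group by dept: sum(salary_x5), min(bonus):
         salary_x5  bonus
dept                     
Finance       2055     10
HR             960     22
Legal          280     16
Ops            650     26
Sales         2040      4
take 3 rows with largest bonus:
       salary_x5  bonus
dept                   
Ops          650     26
HR           960     22
Legal        280     16
take 2 rows with largest bonus:
      salary_x5  bonus
dept                  
Ops         650     26
HR          960     22
Taking the sum of column 'salary_x5' gives 1610.

1610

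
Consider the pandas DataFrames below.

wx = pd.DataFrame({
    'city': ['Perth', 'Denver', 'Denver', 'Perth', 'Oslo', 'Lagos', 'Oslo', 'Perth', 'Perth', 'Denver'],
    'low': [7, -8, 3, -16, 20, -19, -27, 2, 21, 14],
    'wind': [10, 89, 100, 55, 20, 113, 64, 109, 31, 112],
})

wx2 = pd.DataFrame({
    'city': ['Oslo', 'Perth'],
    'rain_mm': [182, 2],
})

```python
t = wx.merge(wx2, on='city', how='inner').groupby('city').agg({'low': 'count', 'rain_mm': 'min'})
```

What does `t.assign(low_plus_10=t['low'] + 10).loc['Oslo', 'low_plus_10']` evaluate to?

merge on 'city' (how='inner') → 6 rows:
    city  low  wind  rain_mm
0  Perth    7    10        2
1  Perth  -16    55        2
2   Oslo   20    20      182
3   Oslo  -27    64      182
4  Perth    2   109        2
5  Perth   21    31        2
group by city: count(low), min(rain_mm):
       low  rain_mm
city               
Oslo     2      182
Perth    4        2
add column low_plus_10 = t['low'] + 10:
       low  rain_mm  low_plus_10
city                            
Oslo     2      182           12
Perth    4        2           14

12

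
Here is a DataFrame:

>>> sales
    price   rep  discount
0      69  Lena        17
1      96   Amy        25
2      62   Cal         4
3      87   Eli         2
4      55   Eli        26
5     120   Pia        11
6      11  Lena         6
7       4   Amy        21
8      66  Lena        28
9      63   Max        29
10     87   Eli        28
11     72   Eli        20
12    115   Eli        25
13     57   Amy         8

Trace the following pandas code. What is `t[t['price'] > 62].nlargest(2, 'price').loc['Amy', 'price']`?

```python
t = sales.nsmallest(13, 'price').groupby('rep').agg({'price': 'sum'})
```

157

take 13 rows with smallest price:
    price   rep  discount
7       4   Amy        21
6      11  Lena         6
4      55   Eli        26
13     57   Amy         8
2      62   Cal         4
9      63   Max        29
8      66  Lena        28
0      69  Lena        17
11     72   Eli        20
3      87   Eli         2
10     87   Eli        28
1      96   Amy        25
12    115   Eli        25
group by rep, sum of price:
      price
rep        
Amy     157
Cal      62
Eli     416
Lena    146
Max      63
filter rows where price > 62:
      price
rep        
Amy     157
Eli     416
Lena    146
Max      63
take 2 rows with largest price:
     price
rep       
Eli    416
Amy    157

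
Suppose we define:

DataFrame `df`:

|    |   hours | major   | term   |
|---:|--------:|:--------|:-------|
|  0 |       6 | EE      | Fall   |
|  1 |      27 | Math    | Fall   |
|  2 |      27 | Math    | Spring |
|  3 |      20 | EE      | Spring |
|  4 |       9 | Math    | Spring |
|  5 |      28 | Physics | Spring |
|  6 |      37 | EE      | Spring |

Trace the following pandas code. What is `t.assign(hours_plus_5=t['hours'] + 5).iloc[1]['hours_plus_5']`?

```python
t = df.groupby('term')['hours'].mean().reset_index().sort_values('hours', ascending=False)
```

21.5

group by term, mean of hours:
term
Fall      16.5
Spring    24.2
Name: hours, dtype: float64
reset_index():
     term  hours
0    Fall   16.5
1  Spring   24.2
sort by hours descending:
     term  hours
1  Spring   24.2
0    Fall   16.5
add column hours_plus_5 = t['hours'] + 5:
     term  hours  hours_plus_5
1  Spring   24.2          29.2
0    Fall   16.5          21.5
value at position 1, column 'hours_plus_5' → 21.5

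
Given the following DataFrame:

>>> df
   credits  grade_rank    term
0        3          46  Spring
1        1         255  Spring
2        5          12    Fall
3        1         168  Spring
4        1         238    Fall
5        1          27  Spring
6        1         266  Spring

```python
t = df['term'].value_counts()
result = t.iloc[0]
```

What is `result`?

5

value_counts of term:
term
Spring    5
Fall      2
Name: count, dtype: int64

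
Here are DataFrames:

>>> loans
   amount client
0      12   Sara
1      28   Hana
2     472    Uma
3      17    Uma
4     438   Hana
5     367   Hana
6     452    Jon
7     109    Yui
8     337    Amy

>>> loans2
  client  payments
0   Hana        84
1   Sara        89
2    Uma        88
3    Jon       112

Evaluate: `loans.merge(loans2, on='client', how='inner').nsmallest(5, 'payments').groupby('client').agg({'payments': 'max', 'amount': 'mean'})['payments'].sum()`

merge on 'client' (how='inner') → 7 rows:
   amount client  payments
0      12   Sara        89
1      28   Hana        84
2     472    Uma        88
3      17    Uma        88
4     438   Hana        84
5     367   Hana        84
6     452    Jon       112
take 5 rows with smallest payments:
   amount client  payments
1      28   Hana        84
4     438   Hana        84
5     367   Hana        84
2     472    Uma        88
3      17    Uma        88
group by client: max(payments), mean(amount):
        payments      amount
client                      
Hana          84  277.666667
Uma           88  244.500000
Finally, sum of column 'payments' = 172.

172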